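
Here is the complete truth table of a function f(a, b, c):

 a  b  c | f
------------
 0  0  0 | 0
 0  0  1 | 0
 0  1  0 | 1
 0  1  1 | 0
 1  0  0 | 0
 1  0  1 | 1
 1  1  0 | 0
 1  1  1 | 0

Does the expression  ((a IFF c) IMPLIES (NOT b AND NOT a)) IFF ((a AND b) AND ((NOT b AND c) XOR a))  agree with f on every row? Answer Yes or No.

Check the formula against f row by row:
  a=0, b=0, c=0: formula gives 0, f = 0 ✓
  a=0, b=0, c=1: formula gives 0, f = 0 ✓
  a=0, b=1, c=0: formula gives 1, f = 1 ✓
  a=0, b=1, c=1: formula gives 0, f = 0 ✓
  a=1, b=0, c=0: formula gives 0, f = 0 ✓
  …
  a=1, b=1, c=0: formula gives 1, but f = 0 ✗
A single disagreement suffices: at (1,1,0) they differ, so the formula does not compute f.

No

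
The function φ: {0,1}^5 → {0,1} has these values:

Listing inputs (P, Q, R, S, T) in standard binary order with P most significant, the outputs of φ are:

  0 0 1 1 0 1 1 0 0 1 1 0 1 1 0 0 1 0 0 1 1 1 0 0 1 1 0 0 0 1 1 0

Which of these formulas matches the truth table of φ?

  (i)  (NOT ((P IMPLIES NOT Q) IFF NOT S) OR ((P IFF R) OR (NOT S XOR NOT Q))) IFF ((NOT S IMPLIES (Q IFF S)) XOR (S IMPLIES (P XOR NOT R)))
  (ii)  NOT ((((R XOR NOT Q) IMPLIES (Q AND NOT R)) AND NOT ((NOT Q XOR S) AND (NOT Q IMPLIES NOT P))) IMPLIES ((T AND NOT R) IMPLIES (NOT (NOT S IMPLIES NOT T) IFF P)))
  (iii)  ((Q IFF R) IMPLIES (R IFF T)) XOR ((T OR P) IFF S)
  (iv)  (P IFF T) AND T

iii

(i): at (0,0,0,1,0) it gives 0, but φ = 1 — eliminated.
(ii): at (0,0,0,1,0) it gives 0, but φ = 1 — eliminated.
(iv): at (0,0,0,1,0) it gives 0, but φ = 1 — eliminated.
That leaves (iii). Evaluating it on every row reproduces the table of φ exactly.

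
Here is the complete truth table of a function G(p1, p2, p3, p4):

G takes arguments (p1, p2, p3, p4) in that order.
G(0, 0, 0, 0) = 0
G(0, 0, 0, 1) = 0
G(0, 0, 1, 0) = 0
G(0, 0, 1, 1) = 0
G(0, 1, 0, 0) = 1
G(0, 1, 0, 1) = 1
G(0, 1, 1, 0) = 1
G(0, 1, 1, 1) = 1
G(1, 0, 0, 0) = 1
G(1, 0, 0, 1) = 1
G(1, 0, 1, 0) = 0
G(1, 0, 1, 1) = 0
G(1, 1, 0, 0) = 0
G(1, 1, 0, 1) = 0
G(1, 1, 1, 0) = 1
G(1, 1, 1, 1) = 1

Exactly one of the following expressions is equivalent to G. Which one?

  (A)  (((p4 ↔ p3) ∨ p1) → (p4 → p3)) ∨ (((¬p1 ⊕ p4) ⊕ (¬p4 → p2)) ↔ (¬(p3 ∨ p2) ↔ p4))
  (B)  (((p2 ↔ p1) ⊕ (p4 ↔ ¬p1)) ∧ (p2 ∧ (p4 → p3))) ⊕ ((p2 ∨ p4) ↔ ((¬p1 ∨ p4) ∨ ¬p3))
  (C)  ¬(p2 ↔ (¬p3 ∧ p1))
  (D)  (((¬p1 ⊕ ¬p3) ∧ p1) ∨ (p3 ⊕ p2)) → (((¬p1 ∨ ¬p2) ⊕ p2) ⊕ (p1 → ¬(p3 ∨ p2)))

C

(A): at (0,0,0,0) it gives 1, but G = 0 — eliminated.
(B): at (0,0,0,1) it gives 1, but G = 0 — eliminated.
(D): at (0,0,0,0) it gives 1, but G = 0 — eliminated.
Only (C) survives; checking it on all 16 rows confirms it matches G.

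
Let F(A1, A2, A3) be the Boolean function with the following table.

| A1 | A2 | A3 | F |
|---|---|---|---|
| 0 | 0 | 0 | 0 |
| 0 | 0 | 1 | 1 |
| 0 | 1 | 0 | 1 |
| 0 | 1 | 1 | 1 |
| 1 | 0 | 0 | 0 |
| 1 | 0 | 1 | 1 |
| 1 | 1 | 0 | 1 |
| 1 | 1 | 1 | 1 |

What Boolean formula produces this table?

There are just 2 zero rows: (0,0,0), (1,0,0). Their minterms are ¬A1·¬A2·¬A3, A1·¬A2·¬A3; the OR of those covers precisely the 0-outputs, and negating it yields F.

F(A1, A2, A3) = ¬(((¬A1 ∧ ¬A2) ∧ ¬A3) ∨ ((A1 ∧ ¬A2) ∧ ¬A3))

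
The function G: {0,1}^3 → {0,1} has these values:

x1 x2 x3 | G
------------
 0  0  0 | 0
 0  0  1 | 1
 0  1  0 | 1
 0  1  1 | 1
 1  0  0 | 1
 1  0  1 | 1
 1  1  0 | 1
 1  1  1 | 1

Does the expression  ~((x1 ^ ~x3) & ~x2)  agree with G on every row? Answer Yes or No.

Test each input against both G and the formula:
  x1=0, x2=0, x3=0: formula gives 0, G = 0 ✓
  x1=0, x2=0, x3=1: formula gives 1, G = 1 ✓
  x1=0, x2=1, x3=0: formula gives 1, G = 1 ✓
  x1=0, x2=1, x3=1: formula gives 1, G = 1 ✓
  x1=1, x2=0, x3=0: formula gives 1, G = 1 ✓
  x1=1, x2=0, x3=1: formula gives 0, but G = 1 ✗
Since they disagree at (1,0,1), the expression is not a correct formula for G.

No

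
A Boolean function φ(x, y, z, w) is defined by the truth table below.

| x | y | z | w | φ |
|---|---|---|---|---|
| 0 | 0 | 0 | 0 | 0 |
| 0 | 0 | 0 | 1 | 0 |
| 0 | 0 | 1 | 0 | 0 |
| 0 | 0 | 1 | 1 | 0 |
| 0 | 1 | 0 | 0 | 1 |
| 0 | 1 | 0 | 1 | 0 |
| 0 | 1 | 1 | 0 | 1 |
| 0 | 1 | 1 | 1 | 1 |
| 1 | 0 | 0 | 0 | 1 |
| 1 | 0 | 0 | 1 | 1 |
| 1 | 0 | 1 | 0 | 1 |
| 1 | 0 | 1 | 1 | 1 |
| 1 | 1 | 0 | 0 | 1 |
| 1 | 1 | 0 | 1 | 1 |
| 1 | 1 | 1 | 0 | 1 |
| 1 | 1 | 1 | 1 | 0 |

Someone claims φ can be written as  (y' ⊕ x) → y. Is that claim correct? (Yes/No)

No

Test each input against both φ and the formula:
  x=0, y=0, z=0, w=0: formula gives 0, φ = 0 ✓
  x=0, y=0, z=0, w=1: formula gives 0, φ = 0 ✓
  x=0, y=0, z=1, w=0: formula gives 0, φ = 0 ✓
  x=0, y=0, z=1, w=1: formula gives 0, φ = 0 ✓
  …
  x=0, y=1, z=0, w=1: formula gives 1, but φ = 0 ✗
A single disagreement suffices: at (0,1,0,1) they differ, so the formula does not compute φ.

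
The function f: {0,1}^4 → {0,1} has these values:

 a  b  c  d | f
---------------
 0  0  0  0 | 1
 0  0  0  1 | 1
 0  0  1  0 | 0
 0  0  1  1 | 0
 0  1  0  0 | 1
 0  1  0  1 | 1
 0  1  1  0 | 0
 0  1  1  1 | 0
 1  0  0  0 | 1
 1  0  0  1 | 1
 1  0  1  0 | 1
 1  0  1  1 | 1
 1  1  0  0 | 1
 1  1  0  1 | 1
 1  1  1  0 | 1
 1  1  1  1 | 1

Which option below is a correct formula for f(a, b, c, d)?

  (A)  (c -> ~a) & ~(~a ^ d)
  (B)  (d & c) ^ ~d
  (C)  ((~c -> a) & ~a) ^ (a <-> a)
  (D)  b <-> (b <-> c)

C

(A) fails at (0,0,0,0): the formula yields 0, f is 1.
(B) fails at (0,0,0,1): the formula yields 0, f is 1.
(D) fails at (0,0,0,0): the formula yields 0, f is 1.
Only (C) survives; checking it on all 16 rows confirms it matches f.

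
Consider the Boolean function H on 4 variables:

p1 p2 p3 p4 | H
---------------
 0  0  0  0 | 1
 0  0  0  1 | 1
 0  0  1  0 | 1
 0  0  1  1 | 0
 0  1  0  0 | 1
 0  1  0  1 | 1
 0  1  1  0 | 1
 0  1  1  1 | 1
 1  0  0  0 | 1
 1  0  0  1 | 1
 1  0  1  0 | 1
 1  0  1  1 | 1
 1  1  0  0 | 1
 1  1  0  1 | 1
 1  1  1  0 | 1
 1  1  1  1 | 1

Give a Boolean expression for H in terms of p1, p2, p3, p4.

H(p1, p2, p3, p4) = NOT (((NOT p1 AND NOT p2) AND p3) AND p4)

H is 0 on exactly one input, (0,0,1,1), whose minterm is ¬p1·¬p2·p3·p4. So H is the negation of that single conjunction.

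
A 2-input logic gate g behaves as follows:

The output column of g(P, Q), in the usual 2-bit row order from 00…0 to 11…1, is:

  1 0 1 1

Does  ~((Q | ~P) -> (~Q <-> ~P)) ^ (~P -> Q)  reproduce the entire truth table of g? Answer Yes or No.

Check the formula against g row by row:
  P=0, Q=0: formula gives 0, but g = 1 ✗
Since they disagree at (0,0), the expression is not a correct formula for g.

No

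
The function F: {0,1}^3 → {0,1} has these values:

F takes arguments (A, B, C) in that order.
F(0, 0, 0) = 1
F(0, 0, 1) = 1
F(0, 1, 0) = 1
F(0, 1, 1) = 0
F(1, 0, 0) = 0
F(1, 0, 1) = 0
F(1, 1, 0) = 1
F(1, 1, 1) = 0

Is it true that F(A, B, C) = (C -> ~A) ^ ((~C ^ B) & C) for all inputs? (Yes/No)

Test each input against both F and the formula:
  A=0, B=0, C=0: formula gives 1, F = 1 ✓
  A=0, B=0, C=1: formula gives 1, F = 1 ✓
  A=0, B=1, C=0: formula gives 1, F = 1 ✓
  A=0, B=1, C=1: formula gives 0, F = 0 ✓
  A=1, B=0, C=0: formula gives 1, but F = 0 ✗
Row (1,0,0) is a counterexample, so the formula is not equivalent to F.

No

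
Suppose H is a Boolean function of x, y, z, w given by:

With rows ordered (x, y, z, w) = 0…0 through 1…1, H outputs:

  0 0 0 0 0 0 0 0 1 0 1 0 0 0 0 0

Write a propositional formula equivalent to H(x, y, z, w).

The 1-rows are (1,0,0,0), (1,0,1,0). Each contributes one minterm — x·¬y·¬z·¬w; x·¬y·z·¬w — and their disjunction is a sum-of-products form of H.

H(x, y, z, w) = (((x and not y) and not z) and not w) or (((x and not y) and z) and not w)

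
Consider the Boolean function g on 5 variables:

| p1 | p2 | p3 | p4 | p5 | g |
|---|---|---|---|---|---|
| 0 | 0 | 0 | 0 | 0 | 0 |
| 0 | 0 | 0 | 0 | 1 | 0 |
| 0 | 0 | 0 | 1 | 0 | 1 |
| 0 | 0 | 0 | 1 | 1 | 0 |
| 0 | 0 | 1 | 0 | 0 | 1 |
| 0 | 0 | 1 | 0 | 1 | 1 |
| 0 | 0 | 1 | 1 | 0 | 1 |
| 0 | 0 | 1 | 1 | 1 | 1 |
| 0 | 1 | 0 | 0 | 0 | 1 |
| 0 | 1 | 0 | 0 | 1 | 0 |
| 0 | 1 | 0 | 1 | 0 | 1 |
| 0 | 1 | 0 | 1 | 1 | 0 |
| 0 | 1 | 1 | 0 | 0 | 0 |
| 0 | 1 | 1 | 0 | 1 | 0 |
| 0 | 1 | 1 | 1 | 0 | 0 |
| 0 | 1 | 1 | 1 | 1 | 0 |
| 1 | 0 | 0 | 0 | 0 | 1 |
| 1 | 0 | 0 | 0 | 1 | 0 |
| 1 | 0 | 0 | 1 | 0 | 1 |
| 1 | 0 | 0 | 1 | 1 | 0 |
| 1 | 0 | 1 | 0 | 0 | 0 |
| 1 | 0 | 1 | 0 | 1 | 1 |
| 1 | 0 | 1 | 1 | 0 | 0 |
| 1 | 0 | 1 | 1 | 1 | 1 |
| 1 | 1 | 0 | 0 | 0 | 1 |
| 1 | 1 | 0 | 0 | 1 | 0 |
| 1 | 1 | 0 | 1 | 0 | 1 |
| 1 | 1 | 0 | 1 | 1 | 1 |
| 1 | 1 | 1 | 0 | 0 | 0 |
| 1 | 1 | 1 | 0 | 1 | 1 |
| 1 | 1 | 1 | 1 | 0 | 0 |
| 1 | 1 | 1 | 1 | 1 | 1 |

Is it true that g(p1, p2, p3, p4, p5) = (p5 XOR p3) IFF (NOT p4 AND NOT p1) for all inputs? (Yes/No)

No

Evaluate (p5 XOR p3) IFF (NOT p4 AND NOT p1) on each row and compare to g:
  p1=0, p2=0, p3=0, p4=0, p5=0: formula gives 0, g = 0 ✓
  p1=0, p2=0, p3=0, p4=0, p5=1: formula gives 1, but g = 0 ✗
A single disagreement suffices: at (0,0,0,0,1) they differ, so the formula does not compute g.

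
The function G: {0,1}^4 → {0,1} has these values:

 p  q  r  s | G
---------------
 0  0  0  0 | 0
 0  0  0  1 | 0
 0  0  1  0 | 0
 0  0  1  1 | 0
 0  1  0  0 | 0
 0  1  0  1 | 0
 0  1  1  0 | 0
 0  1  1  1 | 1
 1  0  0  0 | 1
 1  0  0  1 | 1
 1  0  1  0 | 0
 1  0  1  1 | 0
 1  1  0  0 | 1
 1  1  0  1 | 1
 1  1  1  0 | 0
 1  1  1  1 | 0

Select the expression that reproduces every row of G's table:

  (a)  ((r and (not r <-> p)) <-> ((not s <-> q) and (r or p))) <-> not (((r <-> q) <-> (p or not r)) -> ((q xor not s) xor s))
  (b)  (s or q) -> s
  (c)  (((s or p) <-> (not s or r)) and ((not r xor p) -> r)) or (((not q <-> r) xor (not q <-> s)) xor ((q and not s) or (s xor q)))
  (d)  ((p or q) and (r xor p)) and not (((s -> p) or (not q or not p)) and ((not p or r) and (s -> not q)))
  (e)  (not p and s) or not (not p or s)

(a) disagrees with G on (0,0,1,0) (formula → 1, table → 0); rule it out.
(b) disagrees with G on (0,0,0,0) (formula → 1, table → 0); rule it out.
(c) disagrees with G on (0,0,1,0) (formula → 1, table → 0); rule it out.
(e) disagrees with G on (0,0,0,1) (formula → 1, table → 0); rule it out.
Only (d) survives; checking it on all 16 rows confirms it matches G.

d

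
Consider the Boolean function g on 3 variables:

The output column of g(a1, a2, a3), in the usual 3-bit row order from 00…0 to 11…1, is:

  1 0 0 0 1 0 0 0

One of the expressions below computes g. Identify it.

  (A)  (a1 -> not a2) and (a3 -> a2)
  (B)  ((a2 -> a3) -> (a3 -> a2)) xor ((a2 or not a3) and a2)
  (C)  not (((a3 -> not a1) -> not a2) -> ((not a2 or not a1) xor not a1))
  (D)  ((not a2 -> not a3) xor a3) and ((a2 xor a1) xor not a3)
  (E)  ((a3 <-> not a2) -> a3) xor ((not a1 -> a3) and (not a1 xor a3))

(A) fails at (0,1,0): the formula yields 1, g is 0.
(C) fails at (0,0,1): the formula yields 1, g is 0.
(D) fails at (1,0,0): the formula yields 0, g is 1.
(E) fails at (0,0,1): the formula yields 1, g is 0.
(B) is the remaining candidate, and it agrees with g on all 8 inputs.

B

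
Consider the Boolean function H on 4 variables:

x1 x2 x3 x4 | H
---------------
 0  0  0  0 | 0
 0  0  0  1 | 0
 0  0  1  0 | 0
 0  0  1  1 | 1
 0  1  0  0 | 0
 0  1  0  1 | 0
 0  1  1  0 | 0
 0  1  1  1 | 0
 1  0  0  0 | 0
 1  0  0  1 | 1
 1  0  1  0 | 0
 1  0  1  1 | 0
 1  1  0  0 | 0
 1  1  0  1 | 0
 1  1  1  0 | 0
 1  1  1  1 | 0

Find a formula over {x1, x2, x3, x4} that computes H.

H(x1, x2, x3, x4) = (((not x1 and not x2) and x3) and x4) or (((x1 and not x2) and not x3) and x4)

The 1-rows are (0,0,1,1), (1,0,0,1). Each contributes one minterm — ¬x1·¬x2·x3·x4; x1·¬x2·¬x3·x4 — and their disjunction is a sum-of-products form of H.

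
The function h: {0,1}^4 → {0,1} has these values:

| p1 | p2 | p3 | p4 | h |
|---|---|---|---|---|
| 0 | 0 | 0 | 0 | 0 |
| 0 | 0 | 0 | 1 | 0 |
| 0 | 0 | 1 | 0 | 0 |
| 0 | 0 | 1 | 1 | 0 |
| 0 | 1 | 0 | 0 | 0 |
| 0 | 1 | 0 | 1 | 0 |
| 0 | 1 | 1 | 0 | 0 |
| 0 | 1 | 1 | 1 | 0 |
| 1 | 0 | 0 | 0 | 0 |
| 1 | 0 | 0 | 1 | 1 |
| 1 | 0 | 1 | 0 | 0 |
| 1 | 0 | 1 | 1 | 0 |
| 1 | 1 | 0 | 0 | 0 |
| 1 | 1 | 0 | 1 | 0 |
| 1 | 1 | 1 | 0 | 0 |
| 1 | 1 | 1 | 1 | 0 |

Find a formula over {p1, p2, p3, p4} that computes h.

h(p1, p2, p3, p4) = ((p1 · p2') · p3') · p4

h is 1 on exactly one input, (1,0,0,1), whose minterm is p1·¬p2·¬p3·p4. So h is just that conjunction.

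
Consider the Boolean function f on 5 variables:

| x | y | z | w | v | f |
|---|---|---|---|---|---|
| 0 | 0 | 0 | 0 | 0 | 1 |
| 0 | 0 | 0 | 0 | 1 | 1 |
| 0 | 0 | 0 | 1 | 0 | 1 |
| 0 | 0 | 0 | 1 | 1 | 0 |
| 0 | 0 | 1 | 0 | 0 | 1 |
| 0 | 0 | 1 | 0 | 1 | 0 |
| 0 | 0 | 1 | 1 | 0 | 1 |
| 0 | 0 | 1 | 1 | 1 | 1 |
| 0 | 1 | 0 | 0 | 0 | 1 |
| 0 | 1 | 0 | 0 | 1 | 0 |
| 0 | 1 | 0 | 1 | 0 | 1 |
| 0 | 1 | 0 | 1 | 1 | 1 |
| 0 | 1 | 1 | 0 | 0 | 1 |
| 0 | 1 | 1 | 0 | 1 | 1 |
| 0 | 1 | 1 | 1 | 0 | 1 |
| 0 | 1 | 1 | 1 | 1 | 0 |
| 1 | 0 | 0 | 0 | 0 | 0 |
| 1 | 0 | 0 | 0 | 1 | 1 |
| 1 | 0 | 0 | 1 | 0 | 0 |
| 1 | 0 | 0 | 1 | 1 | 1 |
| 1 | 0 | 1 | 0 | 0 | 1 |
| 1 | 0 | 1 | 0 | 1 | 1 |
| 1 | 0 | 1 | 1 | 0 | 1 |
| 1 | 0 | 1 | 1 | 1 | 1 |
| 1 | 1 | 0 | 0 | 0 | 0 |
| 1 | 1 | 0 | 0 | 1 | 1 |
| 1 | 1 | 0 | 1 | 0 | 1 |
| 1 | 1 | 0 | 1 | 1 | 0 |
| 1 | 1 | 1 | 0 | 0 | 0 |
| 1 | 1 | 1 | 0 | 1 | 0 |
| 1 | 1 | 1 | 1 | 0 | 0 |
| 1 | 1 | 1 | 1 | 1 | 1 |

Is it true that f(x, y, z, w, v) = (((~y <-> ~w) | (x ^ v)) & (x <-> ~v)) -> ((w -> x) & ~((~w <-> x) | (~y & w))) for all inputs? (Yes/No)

No

Test each input against both f and the formula:
  x=0, y=0, z=0, w=0, v=0: formula gives 1, f = 1 ✓
  x=0, y=0, z=0, w=0, v=1: formula gives 1, f = 1 ✓
  x=0, y=0, z=0, w=1, v=0: formula gives 1, f = 1 ✓
  x=0, y=0, z=0, w=1, v=1: formula gives 0, f = 0 ✓
  …
  x=0, y=0, z=1, w=0, v=1: formula gives 1, but f = 0 ✗
Since they disagree at (0,0,1,0,1), the expression is not a correct formula for f.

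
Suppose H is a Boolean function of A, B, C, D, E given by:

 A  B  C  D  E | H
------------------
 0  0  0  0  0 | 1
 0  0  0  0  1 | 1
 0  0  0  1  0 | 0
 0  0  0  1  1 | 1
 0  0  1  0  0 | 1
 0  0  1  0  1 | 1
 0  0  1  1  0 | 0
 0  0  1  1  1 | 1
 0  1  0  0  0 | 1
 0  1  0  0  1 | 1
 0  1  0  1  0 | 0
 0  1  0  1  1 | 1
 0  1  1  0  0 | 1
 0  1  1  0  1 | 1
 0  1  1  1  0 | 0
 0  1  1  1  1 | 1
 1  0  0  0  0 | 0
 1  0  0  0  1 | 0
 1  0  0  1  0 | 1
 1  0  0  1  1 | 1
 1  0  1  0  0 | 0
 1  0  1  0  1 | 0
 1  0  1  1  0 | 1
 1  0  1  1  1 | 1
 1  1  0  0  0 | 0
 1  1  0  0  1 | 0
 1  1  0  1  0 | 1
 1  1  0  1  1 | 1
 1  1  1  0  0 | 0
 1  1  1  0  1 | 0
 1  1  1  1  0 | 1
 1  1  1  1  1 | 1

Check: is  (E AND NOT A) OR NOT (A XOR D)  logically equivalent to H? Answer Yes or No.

Evaluate (E AND NOT A) OR NOT (A XOR D) on each row and compare to H:
  A=0, B=0, C=0, D=0, E=0: formula gives 1, H = 1 ✓
  A=0, B=0, C=0, D=0, E=1: formula gives 1, H = 1 ✓
  A=0, B=0, C=0, D=1, E=0: formula gives 0, H = 0 ✓
  A=0, B=0, C=0, D=1, E=1: formula gives 1, H = 1 ✓
  …and likewise for the remaining 28 rows.
No disagreement on any input; they are logically equivalent.

Yes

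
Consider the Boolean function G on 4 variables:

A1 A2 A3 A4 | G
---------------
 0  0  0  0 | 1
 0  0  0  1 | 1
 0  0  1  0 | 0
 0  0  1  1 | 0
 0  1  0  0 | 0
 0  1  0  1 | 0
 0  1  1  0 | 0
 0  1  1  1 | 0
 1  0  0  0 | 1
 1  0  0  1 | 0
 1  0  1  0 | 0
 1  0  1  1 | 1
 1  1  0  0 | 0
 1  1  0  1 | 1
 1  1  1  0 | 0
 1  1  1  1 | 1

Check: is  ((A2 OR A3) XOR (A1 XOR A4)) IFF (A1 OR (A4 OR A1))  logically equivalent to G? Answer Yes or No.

Test each input against both G and the formula:
  A1=0, A2=0, A3=0, A4=0: formula gives 1, G = 1 ✓
  A1=0, A2=0, A3=0, A4=1: formula gives 1, G = 1 ✓
  A1=0, A2=0, A3=1, A4=0: formula gives 0, G = 0 ✓
  A1=0, A2=0, A3=1, A4=1: formula gives 0, G = 0 ✓
  …and likewise for the remaining 12 rows.
No disagreement on any input; they are logically equivalent.

Yes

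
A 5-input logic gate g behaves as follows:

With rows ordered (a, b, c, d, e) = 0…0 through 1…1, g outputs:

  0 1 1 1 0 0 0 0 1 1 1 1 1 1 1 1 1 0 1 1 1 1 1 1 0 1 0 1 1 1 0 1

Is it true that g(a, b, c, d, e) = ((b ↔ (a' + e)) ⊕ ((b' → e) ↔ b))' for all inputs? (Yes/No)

Check the formula against g row by row:
  a=0, b=0, c=0, d=0, e=0: formula gives 0, g = 0 ✓
  a=0, b=0, c=0, d=0, e=1: formula gives 1, g = 1 ✓
  a=0, b=0, c=0, d=1, e=0: formula gives 0, but g = 1 ✗
A single disagreement suffices: at (0,0,0,1,0) they differ, so the formula does not compute g.

No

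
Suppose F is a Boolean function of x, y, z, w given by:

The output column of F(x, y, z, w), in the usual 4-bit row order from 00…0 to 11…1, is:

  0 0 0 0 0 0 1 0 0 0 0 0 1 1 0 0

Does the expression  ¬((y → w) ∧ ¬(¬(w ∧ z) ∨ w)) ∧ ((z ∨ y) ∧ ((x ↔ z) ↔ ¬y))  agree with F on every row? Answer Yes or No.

Test each input against both F and the formula:
  x=0, y=0, z=0, w=0: formula gives 0, F = 0 ✓
  x=0, y=0, z=0, w=1: formula gives 0, F = 0 ✓
  x=0, y=0, z=1, w=0: formula gives 0, F = 0 ✓
  x=0, y=0, z=1, w=1: formula gives 0, F = 0 ✓
  …
  x=0, y=1, z=1, w=1: formula gives 1, but F = 0 ✗
Since they disagree at (0,1,1,1), the expression is not a correct formula for F.

No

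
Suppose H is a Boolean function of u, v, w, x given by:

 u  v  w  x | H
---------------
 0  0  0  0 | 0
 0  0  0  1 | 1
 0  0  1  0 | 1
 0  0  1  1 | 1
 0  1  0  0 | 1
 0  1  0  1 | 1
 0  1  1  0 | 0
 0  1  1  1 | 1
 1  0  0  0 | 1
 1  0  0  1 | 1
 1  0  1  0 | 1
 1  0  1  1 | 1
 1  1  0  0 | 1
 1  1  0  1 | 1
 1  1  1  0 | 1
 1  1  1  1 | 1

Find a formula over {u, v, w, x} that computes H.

H is 0 on only 2 rows — (0,0,0,0), (0,1,1,0). Writing each as a minterm (¬u·¬v·¬w·¬x, ¬u·v·w·¬x) and OR-ing them characterizes exactly where H=0, so H is the negation of that disjunction.

H(u, v, w, x) = ((((u' · v') · w') · x') + (((u' · v) · w) · x'))'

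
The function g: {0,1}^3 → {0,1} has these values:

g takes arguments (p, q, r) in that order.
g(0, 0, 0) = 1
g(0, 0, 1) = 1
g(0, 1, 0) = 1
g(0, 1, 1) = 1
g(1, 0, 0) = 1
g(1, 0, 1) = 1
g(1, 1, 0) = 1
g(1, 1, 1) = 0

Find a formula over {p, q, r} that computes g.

The output is 0 only when every input is 1 — NAND of all inputs.

g(p, q, r) = NOT ((p AND q) AND r)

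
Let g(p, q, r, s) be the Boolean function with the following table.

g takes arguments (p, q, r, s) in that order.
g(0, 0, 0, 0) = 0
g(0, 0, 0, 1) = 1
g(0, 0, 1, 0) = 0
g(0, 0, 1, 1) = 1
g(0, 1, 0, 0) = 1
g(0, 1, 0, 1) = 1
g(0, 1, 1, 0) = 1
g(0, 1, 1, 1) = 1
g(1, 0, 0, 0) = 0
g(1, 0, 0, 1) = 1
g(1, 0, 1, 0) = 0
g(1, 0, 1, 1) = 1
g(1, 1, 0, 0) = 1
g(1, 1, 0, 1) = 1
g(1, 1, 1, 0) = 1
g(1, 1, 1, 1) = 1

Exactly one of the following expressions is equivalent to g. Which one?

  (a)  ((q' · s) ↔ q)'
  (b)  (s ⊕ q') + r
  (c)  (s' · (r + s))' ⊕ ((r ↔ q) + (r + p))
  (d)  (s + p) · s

a

(b) disagrees with g on (0,0,0,0) (formula → 1, table → 0); rule it out.
(c) disagrees with g on (0,0,0,1) (formula → 0, table → 1); rule it out.
(d) disagrees with g on (0,1,0,0) (formula → 0, table → 1); rule it out.
Only (a) survives; checking it on all 16 rows confirms it matches g.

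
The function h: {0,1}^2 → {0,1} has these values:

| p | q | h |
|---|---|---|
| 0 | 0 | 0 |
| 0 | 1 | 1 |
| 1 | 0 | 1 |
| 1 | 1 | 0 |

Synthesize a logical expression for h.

h(p, q) = p ⊕ q

The output is 1 exactly when an odd number of inputs are 1 — the 2-way XOR (parity).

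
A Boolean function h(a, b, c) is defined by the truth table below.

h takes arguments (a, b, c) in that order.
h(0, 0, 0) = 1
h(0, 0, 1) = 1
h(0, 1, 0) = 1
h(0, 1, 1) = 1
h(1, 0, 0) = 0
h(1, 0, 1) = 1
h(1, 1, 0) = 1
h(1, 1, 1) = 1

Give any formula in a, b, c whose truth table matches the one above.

h(a, b, c) = not ((a and not b) and not c)

Only row (1,0,0) gives 0. So h is 1 everywhere except there — the complement of the minterm a·¬b·¬c.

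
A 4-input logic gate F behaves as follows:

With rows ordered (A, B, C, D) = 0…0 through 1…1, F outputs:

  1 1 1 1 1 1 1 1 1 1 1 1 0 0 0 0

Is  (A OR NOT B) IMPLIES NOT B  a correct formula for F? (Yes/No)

Check the formula against F row by row:
  A=0, B=0, C=0, D=0: formula gives 1, F = 1 ✓
  A=0, B=0, C=0, D=1: formula gives 1, F = 1 ✓
  A=0, B=0, C=1, D=0: formula gives 1, F = 1 ✓
  A=0, B=0, C=1, D=1: formula gives 1, F = 1 ✓
  … (the remaining 12 rows also agree.)
All 16 rows match — the expression computes F exactly.

Yes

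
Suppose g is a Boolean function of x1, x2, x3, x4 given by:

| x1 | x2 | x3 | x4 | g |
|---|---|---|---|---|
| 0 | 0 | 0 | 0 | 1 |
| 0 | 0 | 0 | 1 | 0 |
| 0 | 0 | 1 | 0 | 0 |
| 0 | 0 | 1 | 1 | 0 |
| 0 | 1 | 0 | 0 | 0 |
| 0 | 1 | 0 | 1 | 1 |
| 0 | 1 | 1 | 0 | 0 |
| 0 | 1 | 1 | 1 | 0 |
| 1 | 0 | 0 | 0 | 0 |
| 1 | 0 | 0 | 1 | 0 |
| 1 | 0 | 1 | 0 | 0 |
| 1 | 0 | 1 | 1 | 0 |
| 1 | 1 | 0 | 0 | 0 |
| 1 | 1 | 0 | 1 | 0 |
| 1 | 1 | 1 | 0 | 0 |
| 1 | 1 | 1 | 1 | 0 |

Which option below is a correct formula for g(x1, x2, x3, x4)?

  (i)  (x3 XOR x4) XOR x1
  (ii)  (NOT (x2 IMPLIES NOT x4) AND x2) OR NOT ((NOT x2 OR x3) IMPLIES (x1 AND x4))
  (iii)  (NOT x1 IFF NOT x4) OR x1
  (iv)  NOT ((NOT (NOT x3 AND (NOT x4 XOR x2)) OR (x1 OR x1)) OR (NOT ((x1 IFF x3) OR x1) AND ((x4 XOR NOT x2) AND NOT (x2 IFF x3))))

(i): at (0,0,0,0) it gives 0, but g = 1 — eliminated.
(ii): at (0,0,0,1) it gives 1, but g = 0 — eliminated.
(iii): at (0,0,1,0) it gives 1, but g = 0 — eliminated.
Only (iv) survives; checking it on all 16 rows confirms it matches g.

iv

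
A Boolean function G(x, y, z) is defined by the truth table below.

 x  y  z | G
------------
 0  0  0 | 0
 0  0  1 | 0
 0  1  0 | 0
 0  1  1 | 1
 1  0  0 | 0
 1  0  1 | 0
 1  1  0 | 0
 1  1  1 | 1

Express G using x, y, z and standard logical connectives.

G(x, y, z) = ((x' · y) · z) + ((x · y) · z)

The 1-rows are (0,1,1), (1,1,1). Each contributes one minterm — ¬x·y·z; x·y·z — and their disjunction is a sum-of-products form of G.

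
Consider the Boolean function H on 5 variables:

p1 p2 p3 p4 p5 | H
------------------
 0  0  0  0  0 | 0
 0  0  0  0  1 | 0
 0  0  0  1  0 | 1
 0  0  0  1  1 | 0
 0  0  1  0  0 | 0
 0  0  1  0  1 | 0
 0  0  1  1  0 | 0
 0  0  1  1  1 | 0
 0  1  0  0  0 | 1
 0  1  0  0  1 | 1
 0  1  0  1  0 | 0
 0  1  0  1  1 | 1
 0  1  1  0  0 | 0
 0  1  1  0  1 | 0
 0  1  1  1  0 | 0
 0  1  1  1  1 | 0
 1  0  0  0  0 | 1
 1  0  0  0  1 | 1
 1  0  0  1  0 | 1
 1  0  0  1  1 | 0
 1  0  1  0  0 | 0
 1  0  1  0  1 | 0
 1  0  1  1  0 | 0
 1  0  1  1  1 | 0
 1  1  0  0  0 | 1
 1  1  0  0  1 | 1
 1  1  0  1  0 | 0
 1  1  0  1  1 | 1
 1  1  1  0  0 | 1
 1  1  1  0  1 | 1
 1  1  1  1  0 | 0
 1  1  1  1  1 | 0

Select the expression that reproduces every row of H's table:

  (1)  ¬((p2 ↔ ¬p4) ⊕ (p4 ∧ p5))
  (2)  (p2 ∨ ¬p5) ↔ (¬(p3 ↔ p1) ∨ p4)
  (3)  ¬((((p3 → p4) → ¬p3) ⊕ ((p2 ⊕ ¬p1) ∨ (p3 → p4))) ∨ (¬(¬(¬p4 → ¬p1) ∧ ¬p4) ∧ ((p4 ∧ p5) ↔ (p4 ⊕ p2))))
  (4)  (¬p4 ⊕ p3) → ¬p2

3

(1): at (0,0,0,0,0) it gives 1, but H = 0 — eliminated.
(2): at (0,0,0,0,1) it gives 1, but H = 0 — eliminated.
(4): at (0,0,0,0,0) it gives 1, but H = 0 — eliminated.
Only (3) survives; checking it on all 32 rows confirms it matches H.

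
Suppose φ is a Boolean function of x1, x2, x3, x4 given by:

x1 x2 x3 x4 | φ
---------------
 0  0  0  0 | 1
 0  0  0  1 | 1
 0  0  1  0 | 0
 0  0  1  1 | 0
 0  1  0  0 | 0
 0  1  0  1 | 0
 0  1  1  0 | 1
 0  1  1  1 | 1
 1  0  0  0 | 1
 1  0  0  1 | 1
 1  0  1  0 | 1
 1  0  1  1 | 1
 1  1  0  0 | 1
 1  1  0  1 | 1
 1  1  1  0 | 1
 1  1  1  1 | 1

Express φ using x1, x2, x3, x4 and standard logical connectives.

There are just 4 zero rows: (0,0,1,0), (0,0,1,1), (0,1,0,0), (0,1,0,1). Their minterms are ¬x1·¬x2·x3·¬x4, ¬x1·¬x2·x3·x4, ¬x1·x2·¬x3·¬x4, ¬x1·x2·¬x3·x4; the OR of those covers precisely the 0-outputs, and negating it yields φ.

φ(x1, x2, x3, x4) = ~((((((~x1 & ~x2) & x3) & ~x4) | (((~x1 & ~x2) & x3) & x4)) | (((~x1 & x2) & ~x3) & ~x4)) | (((~x1 & x2) & ~x3) & x4))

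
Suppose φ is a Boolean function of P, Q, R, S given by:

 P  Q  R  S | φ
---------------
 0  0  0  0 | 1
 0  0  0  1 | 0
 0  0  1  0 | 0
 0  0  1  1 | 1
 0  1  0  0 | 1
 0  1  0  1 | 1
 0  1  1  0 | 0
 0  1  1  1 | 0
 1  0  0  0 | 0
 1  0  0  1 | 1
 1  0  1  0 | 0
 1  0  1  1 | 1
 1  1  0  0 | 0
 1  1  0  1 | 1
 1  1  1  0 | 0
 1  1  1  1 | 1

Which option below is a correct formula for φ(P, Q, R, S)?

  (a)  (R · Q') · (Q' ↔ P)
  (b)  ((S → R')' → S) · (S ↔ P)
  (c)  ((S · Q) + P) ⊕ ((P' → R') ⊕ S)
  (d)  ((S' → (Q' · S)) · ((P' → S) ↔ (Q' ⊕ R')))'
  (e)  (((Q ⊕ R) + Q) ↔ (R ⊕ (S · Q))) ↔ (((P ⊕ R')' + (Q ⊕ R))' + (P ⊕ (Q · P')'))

(a) fails at (0,0,0,0): the formula yields 0, φ is 1.
(b) fails at (0,0,1,0): the formula yields 1, φ is 0.
(d) fails at (0,0,0,1): the formula yields 1, φ is 0.
(e) fails at (0,0,0,1): the formula yields 1, φ is 0.
That leaves (c). Evaluating it on every row reproduces the table of φ exactly.

c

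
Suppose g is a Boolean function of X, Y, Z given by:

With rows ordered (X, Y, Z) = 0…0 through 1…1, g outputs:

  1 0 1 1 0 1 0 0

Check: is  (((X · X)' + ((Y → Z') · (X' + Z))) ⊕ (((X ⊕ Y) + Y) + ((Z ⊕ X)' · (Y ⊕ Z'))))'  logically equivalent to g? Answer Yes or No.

Check the formula against g row by row:
  X=0, Y=0, Z=0: formula gives 1, g = 1 ✓
  X=0, Y=0, Z=1: formula gives 0, g = 0 ✓
  X=0, Y=1, Z=0: formula gives 1, g = 1 ✓
  X=0, Y=1, Z=1: formula gives 1, g = 1 ✓
  X=1, Y=0, Z=0: formula gives 0, g = 0 ✓
  … (the remaining 3 rows also agree.)
Every row agrees, so the formula is equivalent.

Yes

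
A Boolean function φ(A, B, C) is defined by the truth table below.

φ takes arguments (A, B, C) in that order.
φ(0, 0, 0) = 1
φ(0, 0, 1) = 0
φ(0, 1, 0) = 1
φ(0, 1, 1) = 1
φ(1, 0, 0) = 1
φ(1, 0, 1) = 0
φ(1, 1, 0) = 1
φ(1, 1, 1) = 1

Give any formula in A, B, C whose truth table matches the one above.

There are just 2 zero rows: (0,0,1), (1,0,1). Their minterms are ¬A·¬B·C, A·¬B·C; the OR of those covers precisely the 0-outputs, and negating it yields φ.

φ(A, B, C) = NOT (((NOT A AND NOT B) AND C) OR ((A AND NOT B) AND C))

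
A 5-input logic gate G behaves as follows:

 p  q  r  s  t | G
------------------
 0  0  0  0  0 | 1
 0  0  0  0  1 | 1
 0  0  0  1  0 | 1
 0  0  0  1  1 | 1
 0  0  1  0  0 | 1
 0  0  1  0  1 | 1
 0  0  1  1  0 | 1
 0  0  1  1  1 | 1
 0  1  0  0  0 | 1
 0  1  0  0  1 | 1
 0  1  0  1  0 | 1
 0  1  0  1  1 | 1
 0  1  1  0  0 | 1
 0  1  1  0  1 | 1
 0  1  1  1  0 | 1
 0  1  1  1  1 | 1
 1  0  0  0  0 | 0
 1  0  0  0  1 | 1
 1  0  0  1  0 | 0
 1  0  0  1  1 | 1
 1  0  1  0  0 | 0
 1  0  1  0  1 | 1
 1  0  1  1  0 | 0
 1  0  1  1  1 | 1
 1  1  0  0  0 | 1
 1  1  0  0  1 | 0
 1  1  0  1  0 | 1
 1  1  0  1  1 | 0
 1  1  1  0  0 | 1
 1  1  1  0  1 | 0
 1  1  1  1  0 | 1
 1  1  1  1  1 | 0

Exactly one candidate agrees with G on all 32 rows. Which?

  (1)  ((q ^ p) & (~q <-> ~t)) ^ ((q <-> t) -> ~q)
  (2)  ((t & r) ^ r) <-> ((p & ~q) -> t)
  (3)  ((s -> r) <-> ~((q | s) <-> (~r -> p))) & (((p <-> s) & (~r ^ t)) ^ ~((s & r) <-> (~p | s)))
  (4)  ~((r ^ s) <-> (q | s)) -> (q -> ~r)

(2): at (0,0,0,0,0) it gives 0, but G = 1 — eliminated.
(3): at (0,0,0,0,0) it gives 0, but G = 1 — eliminated.
(4): at (0,1,1,1,0) it gives 0, but G = 1 — eliminated.
Only (1) survives; checking it on all 32 rows confirms it matches G.

1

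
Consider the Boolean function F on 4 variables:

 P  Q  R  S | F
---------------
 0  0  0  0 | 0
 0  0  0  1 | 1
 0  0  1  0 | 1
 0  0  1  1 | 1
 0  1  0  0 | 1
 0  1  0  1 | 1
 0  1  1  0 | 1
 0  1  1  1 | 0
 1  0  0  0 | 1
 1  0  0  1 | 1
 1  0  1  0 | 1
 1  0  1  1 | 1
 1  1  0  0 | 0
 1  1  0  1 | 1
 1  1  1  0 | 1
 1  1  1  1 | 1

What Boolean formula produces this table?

There are just 3 zero rows: (0,0,0,0), (0,1,1,1), (1,1,0,0). Their minterms are ¬P·¬Q·¬R·¬S, ¬P·Q·R·S, P·Q·¬R·¬S; the OR of those covers precisely the 0-outputs, and negating it yields F.

F(P, Q, R, S) = ¬(((((¬P ∧ ¬Q) ∧ ¬R) ∧ ¬S) ∨ (((¬P ∧ Q) ∧ R) ∧ S)) ∨ (((P ∧ Q) ∧ ¬R) ∧ ¬S))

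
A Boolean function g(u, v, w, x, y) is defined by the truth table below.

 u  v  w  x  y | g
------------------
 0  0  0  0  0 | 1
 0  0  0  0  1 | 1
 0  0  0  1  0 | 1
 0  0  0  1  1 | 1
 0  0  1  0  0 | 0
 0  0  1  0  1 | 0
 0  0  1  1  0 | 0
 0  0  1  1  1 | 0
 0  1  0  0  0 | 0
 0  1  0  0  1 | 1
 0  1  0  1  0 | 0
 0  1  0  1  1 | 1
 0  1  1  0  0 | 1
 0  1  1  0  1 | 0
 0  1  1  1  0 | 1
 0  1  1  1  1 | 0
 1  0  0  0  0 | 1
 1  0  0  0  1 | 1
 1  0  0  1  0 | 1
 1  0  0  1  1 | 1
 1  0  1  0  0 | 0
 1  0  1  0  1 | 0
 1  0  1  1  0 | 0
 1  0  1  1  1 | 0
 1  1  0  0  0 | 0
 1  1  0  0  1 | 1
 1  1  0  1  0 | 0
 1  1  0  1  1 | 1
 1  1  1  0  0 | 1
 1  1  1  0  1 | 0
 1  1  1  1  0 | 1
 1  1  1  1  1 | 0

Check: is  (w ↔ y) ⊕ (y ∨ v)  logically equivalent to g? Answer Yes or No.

Yes

Check the formula against g row by row:
  u=0, v=0, w=0, x=0, y=0: formula gives 1, g = 1 ✓
  u=0, v=0, w=0, x=0, y=1: formula gives 1, g = 1 ✓
  u=0, v=0, w=0, x=1, y=0: formula gives 1, g = 1 ✓
  u=0, v=0, w=0, x=1, y=1: formula gives 1, g = 1 ✓
  …and likewise for the remaining 28 rows.
Every row agrees, so the formula is equivalent.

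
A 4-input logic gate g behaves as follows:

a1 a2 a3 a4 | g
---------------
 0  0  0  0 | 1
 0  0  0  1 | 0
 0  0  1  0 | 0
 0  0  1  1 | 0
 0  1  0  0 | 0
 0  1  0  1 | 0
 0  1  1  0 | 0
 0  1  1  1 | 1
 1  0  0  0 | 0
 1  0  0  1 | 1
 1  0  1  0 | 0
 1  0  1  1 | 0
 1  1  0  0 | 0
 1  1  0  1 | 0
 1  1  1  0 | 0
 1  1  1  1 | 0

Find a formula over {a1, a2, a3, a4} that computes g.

Collect the rows where g=1 — (0,0,0,0), (0,1,1,1), (1,0,0,1) — and write one minterm per row: ¬a1·¬a2·¬a3·¬a4, ¬a1·a2·a3·a4, a1·¬a2·¬a3·a4. Their union (logical OR) reproduces the table exactly.

g(a1, a2, a3, a4) = ((((¬a1 ∧ ¬a2) ∧ ¬a3) ∧ ¬a4) ∨ (((¬a1 ∧ a2) ∧ a3) ∧ a4)) ∨ (((a1 ∧ ¬a2) ∧ ¬a3) ∧ a4)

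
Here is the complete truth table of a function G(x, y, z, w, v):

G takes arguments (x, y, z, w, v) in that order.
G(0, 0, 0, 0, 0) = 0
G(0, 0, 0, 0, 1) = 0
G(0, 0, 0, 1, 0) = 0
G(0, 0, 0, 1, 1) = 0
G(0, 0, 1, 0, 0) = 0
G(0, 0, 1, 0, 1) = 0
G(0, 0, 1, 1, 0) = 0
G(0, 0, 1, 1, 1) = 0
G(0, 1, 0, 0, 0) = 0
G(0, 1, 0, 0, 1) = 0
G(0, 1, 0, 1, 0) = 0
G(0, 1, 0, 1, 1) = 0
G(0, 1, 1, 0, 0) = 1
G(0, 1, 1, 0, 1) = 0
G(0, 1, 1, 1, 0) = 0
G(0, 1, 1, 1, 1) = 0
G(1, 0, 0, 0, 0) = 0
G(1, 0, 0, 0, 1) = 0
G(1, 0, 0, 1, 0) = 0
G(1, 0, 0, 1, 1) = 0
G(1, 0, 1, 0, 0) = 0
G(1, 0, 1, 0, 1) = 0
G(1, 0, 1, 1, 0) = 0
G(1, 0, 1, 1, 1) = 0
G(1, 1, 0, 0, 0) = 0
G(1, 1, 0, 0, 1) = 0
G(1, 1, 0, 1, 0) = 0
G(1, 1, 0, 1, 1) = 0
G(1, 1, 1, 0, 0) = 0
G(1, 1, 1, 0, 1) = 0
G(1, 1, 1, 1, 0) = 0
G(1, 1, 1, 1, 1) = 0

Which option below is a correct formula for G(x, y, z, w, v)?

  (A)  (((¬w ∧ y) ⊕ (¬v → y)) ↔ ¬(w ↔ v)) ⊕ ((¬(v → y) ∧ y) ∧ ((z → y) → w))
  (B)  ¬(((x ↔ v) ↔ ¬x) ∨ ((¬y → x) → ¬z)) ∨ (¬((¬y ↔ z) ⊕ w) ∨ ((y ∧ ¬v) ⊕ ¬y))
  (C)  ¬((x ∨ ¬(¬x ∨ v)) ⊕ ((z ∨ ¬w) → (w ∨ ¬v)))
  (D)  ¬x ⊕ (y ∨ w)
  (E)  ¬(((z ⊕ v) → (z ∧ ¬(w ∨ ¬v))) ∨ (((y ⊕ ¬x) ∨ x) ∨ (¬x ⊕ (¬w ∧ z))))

E

(A) disagrees with G on (0,0,0,0,0) (formula → 1, table → 0); rule it out.
(B) disagrees with G on (0,0,0,0,0) (formula → 1, table → 0); rule it out.
(C) disagrees with G on (0,0,0,0,1) (formula → 1, table → 0); rule it out.
(D) disagrees with G on (0,0,0,0,0) (formula → 1, table → 0); rule it out.
(E) is the remaining candidate, and it agrees with G on all 32 inputs.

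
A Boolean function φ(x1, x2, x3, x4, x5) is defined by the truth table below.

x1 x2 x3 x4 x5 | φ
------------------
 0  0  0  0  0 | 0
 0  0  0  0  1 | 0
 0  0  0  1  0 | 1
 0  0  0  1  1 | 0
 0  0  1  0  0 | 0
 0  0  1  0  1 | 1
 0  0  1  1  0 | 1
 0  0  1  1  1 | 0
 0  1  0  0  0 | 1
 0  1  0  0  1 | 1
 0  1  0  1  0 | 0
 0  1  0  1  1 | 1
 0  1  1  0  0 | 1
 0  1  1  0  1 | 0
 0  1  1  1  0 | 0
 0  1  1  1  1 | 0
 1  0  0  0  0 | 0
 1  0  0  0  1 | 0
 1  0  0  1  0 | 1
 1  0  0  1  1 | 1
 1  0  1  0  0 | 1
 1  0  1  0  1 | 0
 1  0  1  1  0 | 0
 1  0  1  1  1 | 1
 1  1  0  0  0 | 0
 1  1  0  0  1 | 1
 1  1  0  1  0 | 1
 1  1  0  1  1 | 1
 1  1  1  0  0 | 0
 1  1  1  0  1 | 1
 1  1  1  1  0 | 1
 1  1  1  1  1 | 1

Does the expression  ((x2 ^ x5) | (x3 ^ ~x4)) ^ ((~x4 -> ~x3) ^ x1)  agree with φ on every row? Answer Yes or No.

No

Test each input against both φ and the formula:
  x1=0, x2=0, x3=0, x4=0, x5=0: formula gives 0, φ = 0 ✓
  x1=0, x2=0, x3=0, x4=0, x5=1: formula gives 0, φ = 0 ✓
  x1=0, x2=0, x3=0, x4=1, x5=0: formula gives 1, φ = 1 ✓
  x1=0, x2=0, x3=0, x4=1, x5=1: formula gives 0, φ = 0 ✓
  …
  x1=0, x2=0, x3=1, x4=1, x5=0: formula gives 0, but φ = 1 ✗
Row (0,0,1,1,0) is a counterexample, so the formula is not equivalent to φ.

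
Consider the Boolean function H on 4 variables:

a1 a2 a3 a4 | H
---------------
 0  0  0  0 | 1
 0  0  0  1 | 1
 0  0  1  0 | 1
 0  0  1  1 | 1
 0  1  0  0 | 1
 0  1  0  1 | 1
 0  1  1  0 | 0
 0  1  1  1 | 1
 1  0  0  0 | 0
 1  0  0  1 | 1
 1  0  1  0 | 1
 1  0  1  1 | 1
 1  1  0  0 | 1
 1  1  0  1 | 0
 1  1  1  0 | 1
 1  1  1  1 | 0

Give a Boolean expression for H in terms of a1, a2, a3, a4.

The 0-rows are (0,1,1,0), (1,0,0,0), (1,1,0,1), (1,1,1,1). Take each as a conjunction (¬a1·a2·a3·¬a4, a1·¬a2·¬a3·¬a4, a1·a2·¬a3·a4, a1·a2·a3·a4), form their disjunction, and complement — that gives a formula that is 1 everywhere H is.

H(a1, a2, a3, a4) = ~((((((~a1 & a2) & a3) & ~a4) | (((a1 & ~a2) & ~a3) & ~a4)) | (((a1 & a2) & ~a3) & a4)) | (((a1 & a2) & a3) & a4))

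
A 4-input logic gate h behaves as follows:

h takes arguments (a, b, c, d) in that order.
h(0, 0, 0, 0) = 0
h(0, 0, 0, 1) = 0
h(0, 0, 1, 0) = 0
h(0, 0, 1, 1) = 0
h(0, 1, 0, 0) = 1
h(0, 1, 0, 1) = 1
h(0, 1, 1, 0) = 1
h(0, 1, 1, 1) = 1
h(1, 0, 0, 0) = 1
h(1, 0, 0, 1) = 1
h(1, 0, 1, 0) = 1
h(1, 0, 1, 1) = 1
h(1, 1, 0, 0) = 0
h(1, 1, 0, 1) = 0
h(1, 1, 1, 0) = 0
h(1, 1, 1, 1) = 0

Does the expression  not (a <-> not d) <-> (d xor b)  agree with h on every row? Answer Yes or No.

Yes

Test each input against both h and the formula:
  a=0, b=0, c=0, d=0: formula gives 0, h = 0 ✓
  a=0, b=0, c=0, d=1: formula gives 0, h = 0 ✓
  a=0, b=0, c=1, d=0: formula gives 0, h = 0 ✓
  a=0, b=0, c=1, d=1: formula gives 0, h = 0 ✓
  …and likewise for the remaining 12 rows.
Every row agrees, so the formula is equivalent.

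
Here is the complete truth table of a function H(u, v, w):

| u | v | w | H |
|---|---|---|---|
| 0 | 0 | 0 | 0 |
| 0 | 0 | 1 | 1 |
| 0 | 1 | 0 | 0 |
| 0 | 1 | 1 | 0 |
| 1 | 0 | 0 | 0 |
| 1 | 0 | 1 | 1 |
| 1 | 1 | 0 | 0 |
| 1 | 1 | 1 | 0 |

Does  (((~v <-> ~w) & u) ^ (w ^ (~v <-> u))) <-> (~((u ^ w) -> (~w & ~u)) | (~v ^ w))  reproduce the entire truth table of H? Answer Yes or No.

Evaluate (((~v <-> ~w) & u) ^ (w ^ (~v <-> u))) <-> (~((u ^ w) -> (~w & ~u)) | (~v ^ w)) on each row and compare to H:
  u=0, v=0, w=0: formula gives 0, H = 0 ✓
  u=0, v=0, w=1: formula gives 1, H = 1 ✓
  u=0, v=1, w=0: formula gives 0, H = 0 ✓
  u=0, v=1, w=1: formula gives 0, H = 0 ✓
  u=1, v=0, w=0: formula gives 0, H = 0 ✓
  … (the remaining 3 rows also agree.)
Every row agrees, so the formula is equivalent.

Yes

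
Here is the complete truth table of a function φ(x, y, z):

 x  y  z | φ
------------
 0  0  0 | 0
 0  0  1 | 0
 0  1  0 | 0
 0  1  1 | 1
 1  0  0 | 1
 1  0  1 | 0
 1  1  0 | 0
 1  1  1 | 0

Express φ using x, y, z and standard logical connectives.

Collect the rows where φ=1 — (0,1,1), (1,0,0) — and write one minterm per row: ¬x·y·z, x·¬y·¬z. Their union (logical OR) reproduces the table exactly.

φ(x, y, z) = ((NOT x AND y) AND z) OR ((x AND NOT y) AND NOT z)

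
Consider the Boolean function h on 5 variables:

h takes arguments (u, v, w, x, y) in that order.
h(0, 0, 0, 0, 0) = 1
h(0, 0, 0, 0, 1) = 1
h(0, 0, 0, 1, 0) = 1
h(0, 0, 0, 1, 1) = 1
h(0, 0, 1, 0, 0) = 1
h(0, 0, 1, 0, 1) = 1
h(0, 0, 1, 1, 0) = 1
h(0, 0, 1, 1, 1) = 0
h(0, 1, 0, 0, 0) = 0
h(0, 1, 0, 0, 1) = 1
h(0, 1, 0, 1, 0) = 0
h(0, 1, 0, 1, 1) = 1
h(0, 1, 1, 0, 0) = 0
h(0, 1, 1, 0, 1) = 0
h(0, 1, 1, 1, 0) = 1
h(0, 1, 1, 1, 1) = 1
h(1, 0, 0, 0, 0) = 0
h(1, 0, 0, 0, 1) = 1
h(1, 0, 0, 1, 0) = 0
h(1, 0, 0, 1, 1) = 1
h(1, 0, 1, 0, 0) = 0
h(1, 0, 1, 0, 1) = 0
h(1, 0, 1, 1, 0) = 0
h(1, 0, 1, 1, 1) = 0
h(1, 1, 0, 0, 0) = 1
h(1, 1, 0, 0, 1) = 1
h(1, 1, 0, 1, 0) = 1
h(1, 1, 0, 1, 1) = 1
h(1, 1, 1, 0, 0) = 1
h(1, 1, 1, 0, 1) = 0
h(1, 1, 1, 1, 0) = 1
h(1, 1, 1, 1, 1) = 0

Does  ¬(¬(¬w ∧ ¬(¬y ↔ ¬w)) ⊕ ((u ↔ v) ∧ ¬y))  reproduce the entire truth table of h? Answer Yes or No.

Test each input against both h and the formula:
  u=0, v=0, w=0, x=0, y=0: formula gives 1, h = 1 ✓
  u=0, v=0, w=0, x=0, y=1: formula gives 1, h = 1 ✓
  u=0, v=0, w=0, x=1, y=0: formula gives 1, h = 1 ✓
  u=0, v=0, w=0, x=1, y=1: formula gives 1, h = 1 ✓
  …
  u=0, v=0, w=1, x=0, y=1: formula gives 0, but h = 1 ✗
Row (0,0,1,0,1) is a counterexample, so the formula is not equivalent to h.

No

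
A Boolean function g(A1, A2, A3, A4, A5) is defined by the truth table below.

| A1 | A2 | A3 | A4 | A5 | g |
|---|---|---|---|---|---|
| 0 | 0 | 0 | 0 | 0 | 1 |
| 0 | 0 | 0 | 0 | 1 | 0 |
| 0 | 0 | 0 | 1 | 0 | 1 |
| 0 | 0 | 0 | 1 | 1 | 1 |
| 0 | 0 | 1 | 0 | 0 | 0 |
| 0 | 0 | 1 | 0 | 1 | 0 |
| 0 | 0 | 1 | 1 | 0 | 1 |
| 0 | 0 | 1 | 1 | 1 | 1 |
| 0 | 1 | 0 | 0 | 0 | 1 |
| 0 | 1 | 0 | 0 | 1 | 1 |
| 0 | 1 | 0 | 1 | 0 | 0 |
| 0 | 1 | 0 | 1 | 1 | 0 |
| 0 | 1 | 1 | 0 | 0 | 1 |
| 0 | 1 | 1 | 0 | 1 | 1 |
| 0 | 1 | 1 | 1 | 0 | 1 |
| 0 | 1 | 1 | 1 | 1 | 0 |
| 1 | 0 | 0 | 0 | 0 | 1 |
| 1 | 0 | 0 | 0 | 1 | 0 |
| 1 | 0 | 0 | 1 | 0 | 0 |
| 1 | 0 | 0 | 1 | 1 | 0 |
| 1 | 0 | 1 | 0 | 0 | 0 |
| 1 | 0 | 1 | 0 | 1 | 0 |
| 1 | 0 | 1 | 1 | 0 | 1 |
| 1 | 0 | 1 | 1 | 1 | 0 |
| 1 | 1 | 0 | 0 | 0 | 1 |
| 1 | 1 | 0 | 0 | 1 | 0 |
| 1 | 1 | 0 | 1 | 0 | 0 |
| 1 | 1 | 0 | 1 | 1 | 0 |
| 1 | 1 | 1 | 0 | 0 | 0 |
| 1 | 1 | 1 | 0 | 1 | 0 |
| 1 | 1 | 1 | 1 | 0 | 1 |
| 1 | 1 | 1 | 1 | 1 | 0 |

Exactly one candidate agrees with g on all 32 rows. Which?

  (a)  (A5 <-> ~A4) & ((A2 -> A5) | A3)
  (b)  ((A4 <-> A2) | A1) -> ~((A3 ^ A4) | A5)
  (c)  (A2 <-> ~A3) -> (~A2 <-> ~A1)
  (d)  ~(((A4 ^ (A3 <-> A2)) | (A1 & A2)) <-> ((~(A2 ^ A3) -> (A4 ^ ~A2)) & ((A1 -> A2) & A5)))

(a) fails at (0,0,0,0,0): the formula yields 0, g is 1.
(c) fails at (0,0,0,0,1): the formula yields 1, g is 0.
(d) fails at (0,0,0,1,0): the formula yields 0, g is 1.
(b) is the remaining candidate, and it agrees with g on all 32 inputs.

b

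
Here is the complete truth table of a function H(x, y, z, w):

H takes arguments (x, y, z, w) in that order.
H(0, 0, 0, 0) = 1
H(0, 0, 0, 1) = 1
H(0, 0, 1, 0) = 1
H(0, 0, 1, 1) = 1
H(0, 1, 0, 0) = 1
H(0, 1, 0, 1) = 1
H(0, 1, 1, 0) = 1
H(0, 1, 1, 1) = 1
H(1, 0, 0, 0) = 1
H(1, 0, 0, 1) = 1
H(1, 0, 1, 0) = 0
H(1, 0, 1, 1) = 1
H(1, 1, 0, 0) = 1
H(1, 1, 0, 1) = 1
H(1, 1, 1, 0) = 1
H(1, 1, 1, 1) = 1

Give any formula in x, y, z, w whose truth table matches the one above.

Only row (1,0,1,0) gives 0. So H is 1 everywhere except there — the complement of the minterm x·¬y·z·¬w.

H(x, y, z, w) = (((x · y') · z) · w')'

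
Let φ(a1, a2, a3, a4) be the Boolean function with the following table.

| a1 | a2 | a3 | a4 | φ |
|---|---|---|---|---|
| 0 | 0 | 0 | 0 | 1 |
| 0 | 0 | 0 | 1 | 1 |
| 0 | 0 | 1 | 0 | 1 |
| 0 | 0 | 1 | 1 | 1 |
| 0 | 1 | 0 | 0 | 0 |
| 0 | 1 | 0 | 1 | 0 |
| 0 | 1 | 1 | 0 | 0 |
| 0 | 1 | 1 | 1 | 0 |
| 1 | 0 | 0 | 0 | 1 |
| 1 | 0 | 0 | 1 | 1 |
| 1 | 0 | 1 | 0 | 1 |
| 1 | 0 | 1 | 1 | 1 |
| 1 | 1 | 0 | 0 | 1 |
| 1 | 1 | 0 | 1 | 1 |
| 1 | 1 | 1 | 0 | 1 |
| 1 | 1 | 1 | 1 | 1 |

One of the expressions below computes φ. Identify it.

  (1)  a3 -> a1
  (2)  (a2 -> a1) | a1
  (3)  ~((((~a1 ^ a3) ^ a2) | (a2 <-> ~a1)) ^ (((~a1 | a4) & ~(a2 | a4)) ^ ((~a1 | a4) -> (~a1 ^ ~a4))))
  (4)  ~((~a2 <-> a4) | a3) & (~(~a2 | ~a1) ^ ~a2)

2

(1) fails at (0,0,1,0): the formula yields 0, φ is 1.
(3) fails at (0,0,1,0): the formula yields 0, φ is 1.
(4) fails at (0,0,0,1): the formula yields 0, φ is 1.
Only (2) survives; checking it on all 16 rows confirms it matches φ.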